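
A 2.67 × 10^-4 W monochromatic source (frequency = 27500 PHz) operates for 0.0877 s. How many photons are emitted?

Total energy: E_total = P·t = 2.67 × 10^-4 × 0.0877 = 2.342 × 10^-5 J.
Per-photon energy: E = 1.822 × 10^-14 J.
N = E_total / E_photon = 1.29 × 10^9.

1.29 × 10^9 photons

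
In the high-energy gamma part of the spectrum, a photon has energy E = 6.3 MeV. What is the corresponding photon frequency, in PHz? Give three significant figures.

1.52·10^6 PHz

In SI units: E = 6.3 MeV = 1.0094·10^-12 J.
Since f = E/h for a photon, f = 1.523·10^21 Hz.
Converting to PHz: f = 1.523·10^6 PHz ≈ 1.52·10^6 PHz.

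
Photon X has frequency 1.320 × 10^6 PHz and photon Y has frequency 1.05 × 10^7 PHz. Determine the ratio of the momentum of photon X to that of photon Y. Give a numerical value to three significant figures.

p_X = 2.917 × 10^-21 kg·m/s (from frequency = 1.320 × 10^6 PHz, via p = hf/c).
p_Y = 2.321 × 10^-20 kg·m/s (from frequency = 1.05 × 10^7 PHz, via p = hf/c).
Ratio = 2.917 × 10^-21 / 2.321 × 10^-20 = 0.126.

0.126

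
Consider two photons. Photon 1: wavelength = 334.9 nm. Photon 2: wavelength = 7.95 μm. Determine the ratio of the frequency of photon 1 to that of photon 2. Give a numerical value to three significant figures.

23.7

f_1 = 8.952e14 Hz (from wavelength = 334.9 nm, via f = c/λ).
f_2 = 3.771e13 Hz (from wavelength = 7.95 μm, via f = c/λ).
Ratio = 8.952e14 / 3.771e13 = 23.7.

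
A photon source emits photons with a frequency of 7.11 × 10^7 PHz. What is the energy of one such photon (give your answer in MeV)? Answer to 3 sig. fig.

294 MeV

(h = 6.62607015 × 10^-34 J·s, 1 eV = 1.602176634 × 10^-19 J.)
In SI units: f = 7.11 × 10^7 PHz = 7.11 × 10^22 Hz.
Since E = hf for a photon, E = 4.711 × 10^-11 J.
Converting to MeV: E = 294.0 MeV ≈ 294 MeV.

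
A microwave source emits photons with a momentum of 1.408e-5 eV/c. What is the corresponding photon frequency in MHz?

3400 MHz

Convert to SI: p = 1.408e-5 eV/c = 7.5248e-33 kg·m/s.
Since f = pc/h for a photon, f = 3.405e9 Hz.
Converting to MHz: f = 3405 MHz ≈ 3400 MHz.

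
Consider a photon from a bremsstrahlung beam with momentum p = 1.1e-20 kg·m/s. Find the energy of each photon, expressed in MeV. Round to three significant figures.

20.6 MeV

For a photon E = pc, so E = 3.298e-12 J.
Converting to MeV: E = 20.58 MeV ≈ 20.6 MeV.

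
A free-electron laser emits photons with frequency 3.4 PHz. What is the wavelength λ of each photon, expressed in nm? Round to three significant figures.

88.2 nm

First convert: f = 3.4 PHz = 3.4·10^15 Hz.
The photon relation is λ = c/f, giving λ = 8.817·10^-8 m.
Converting to nm: λ = 88.17 nm ≈ 88.2 nm.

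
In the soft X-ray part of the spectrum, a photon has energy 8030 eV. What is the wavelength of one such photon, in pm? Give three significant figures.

154 pm

(h = 6.62607015e-34 J·s, c = 2.99792458e8 m/s, 1 eV = 1.602176634e-19 J.)
Convert to SI: E = 8030 eV = 1.2865e-15 J.
Apply λ = hc/E: λ = 1.544e-10 m.
Converting to pm: λ = 154.4 pm ≈ 154 pm.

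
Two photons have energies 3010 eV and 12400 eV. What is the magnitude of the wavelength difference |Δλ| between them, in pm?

Using λ = hc/E: λ₁ = 4.119e-10 m, λ₂ = 9.999e-11 m.
|Δλ| = |4.119e-10 − 9.999e-11| = 3.12e-10 m = 312 pm.

312 pm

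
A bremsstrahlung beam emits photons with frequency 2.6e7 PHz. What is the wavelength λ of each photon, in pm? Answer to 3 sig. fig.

0.0115 pm

Use c = 2.99792458e8 m/s.
In SI units: f = 2.6e7 PHz = 2.6e22 Hz.
The photon relation is λ = c/f, giving λ = 1.153e-14 m.
Converting to pm: λ = 0.01153 pm ≈ 0.0115 pm.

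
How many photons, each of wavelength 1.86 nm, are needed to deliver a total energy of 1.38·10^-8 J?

Per-photon energy: E = 1.068·10^-16 J (from wavelength = 1.86 nm).
N = E_total / E_photon = 1.38·10^-8 J / 1.068·10^-16 J = 1.29·10^8.

1.29·10^8 photons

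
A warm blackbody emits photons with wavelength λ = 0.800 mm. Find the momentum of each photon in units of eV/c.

Take h = 6.62607015e-34 J·s, c = 2.99792458e8 m/s, 1 eV = 1.602176634e-19 J.
In SI units: λ = 0.800 mm = 8.00e-4 m.
For a photon p = h/λ, so p = 8.283e-31 kg·m/s.
Converting to eV/c: p = 0.001550 eV/c ≈ 1.55e-3 eV/c.

1.55e-3 eV/c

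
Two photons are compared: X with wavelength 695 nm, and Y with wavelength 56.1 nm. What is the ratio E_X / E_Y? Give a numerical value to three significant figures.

0.0807

E_X = 2.858e-19 J (from wavelength = 695 nm, via E = hc/λ).
E_Y = 3.541e-18 J (from wavelength = 56.1 nm, via E = hc/λ).
Ratio = 2.858e-19 / 3.541e-18 = 0.0807.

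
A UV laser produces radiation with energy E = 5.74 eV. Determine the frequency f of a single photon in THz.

Take h = 6.62607015e-34 J·s, 1 eV = 1.602176634e-19 J.
In SI units: E = 5.74 eV = 9.1965e-19 J.
The photon relation is f = E/h, giving f = 1.388e15 Hz.
Converting to THz: f = 1388 THz ≈ 1390 THz.

1390 THz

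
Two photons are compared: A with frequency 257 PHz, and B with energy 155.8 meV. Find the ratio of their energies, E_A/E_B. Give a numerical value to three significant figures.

E_A = 1.703e-16 J (from frequency = 257 PHz, via E = hf).
E_B = 2.496e-20 J (from energy = 155.8 meV, via E given directly).
Ratio = 1.703e-16 / 2.496e-20 = 6820.

6820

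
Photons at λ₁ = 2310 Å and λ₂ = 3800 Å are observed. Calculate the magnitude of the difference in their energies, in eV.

Using E = hc/λ: E₁ = 8.599 × 10^-19 J, E₂ = 5.227 × 10^-19 J.
|ΔE| = |8.599 × 10^-19 − 5.227 × 10^-19| = 3.37 × 10^-19 J = 2.10 eV.

2.10 eV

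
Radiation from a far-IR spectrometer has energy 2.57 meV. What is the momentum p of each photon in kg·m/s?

1.37 × 10^-30 kg·m/s

Use c = 2.99792458 × 10^8 m/s, 1 eV = 1.602176634 × 10^-19 J.
In SI units: E = 2.57 meV = 4.1176 × 10^-22 J.
The photon relation is p = E/c, giving p = 1.373 × 10^-30 kg·m/s.
So p ≈ 1.37 × 10^-30 kg·m/s.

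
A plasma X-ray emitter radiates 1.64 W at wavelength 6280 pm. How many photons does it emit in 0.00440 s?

2.28 × 10^14 photons

Total energy: E_total = P·t = 1.64 × 0.00440 = 0.007216 J.
Per-photon energy: E = 3.163 × 10^-17 J.
N = E_total / E_photon = 2.28 × 10^14.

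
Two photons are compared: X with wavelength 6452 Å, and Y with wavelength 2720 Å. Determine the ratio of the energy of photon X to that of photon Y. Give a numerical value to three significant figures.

0.422

E_X = 3.079 × 10^-19 J (from wavelength = 6452 Å, via E = hc/λ).
E_Y = 7.303 × 10^-19 J (from wavelength = 2720 Å, via E = hc/λ).
Ratio = 3.079 × 10^-19 / 7.303 × 10^-19 = 0.422.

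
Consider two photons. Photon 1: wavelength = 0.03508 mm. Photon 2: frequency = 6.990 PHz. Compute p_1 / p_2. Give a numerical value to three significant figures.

1.22 × 10^-3

p_1 = 1.889 × 10^-29 kg·m/s (from wavelength = 0.03508 mm, via p = h/λ).
p_2 = 1.545 × 10^-26 kg·m/s (from frequency = 6.990 PHz, via p = hf/c).
Ratio = 1.889 × 10^-29 / 1.545 × 10^-26 = 1.22 × 10^-3.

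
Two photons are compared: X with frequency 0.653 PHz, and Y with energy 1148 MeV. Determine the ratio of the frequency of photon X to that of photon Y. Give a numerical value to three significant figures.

f_X = 6.530 × 10^14 Hz (from frequency = 0.653 PHz, via f given directly).
f_Y = 2.776 × 10^23 Hz (from energy = 1148 MeV, via f = E/h).
Ratio = 6.530 × 10^14 / 2.776 × 10^23 = 2.35 × 10^-9.

2.35 × 10^-9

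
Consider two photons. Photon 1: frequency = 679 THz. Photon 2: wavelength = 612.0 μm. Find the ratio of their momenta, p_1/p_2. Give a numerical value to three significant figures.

1390

p_1 = 1.501 × 10^-27 kg·m/s (from frequency = 679 THz, via p = hf/c).
p_2 = 1.083 × 10^-30 kg·m/s (from wavelength = 612.0 μm, via p = h/λ).
Ratio = 1.501 × 10^-27 / 1.083 × 10^-30 = 1390.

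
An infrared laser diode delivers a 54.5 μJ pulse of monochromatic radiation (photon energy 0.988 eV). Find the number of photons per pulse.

3.44 × 10^14 photons

Per-photon energy: E = 1.583 × 10^-19 J (from energy = 0.988 eV).
N = E_total / E_photon = 5.45 × 10^-5 J / 1.583 × 10^-19 J = 3.44 × 10^14.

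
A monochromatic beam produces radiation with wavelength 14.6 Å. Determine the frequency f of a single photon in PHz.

205 PHz

(c = 2.99792458·10^8 m/s.)
In SI units: λ = 14.6 Å = 1.46·10^-9 m.
For a photon f = c/λ, so f = 2.053·10^17 Hz.
Converting to PHz: f = 205.3 PHz ≈ 205 PHz.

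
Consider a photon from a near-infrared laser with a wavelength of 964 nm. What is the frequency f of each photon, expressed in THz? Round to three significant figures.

(c = 2.99792458e8 m/s.)
First convert: λ = 964 nm = 9.64e-7 m.
Since f = c/λ for a photon, f = 3.110e14 Hz.
Converting to THz: f = 311.0 THz ≈ 311 THz.

311 THz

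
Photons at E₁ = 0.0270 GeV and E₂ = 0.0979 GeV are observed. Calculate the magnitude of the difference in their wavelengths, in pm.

0.0333 pm

Using λ = hc/E: λ₁ = 4.592e-14 m, λ₂ = 1.266e-14 m.
|Δλ| = |4.592e-14 − 1.266e-14| = 3.33e-14 m = 0.0333 pm.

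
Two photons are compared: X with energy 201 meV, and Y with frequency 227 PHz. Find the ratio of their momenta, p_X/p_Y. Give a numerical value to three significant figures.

p_X = 1.074e-28 kg·m/s (from energy = 201 meV, via p = E/c).
p_Y = 5.017e-25 kg·m/s (from frequency = 227 PHz, via p = hf/c).
Ratio = 1.074e-28 / 5.017e-25 = 2.14e-4.

2.14e-4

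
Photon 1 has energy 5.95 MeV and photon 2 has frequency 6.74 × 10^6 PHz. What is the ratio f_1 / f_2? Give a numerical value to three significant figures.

0.213

f_1 = 1.439 × 10^21 Hz (from energy = 5.95 MeV, via f = E/h).
f_2 = 6.740 × 10^21 Hz (from frequency = 6.74 × 10^6 PHz, via f given directly).
Ratio = 1.439 × 10^21 / 6.740 × 10^21 = 0.213.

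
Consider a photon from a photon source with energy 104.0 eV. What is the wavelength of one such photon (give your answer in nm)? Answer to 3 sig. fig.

11.9 nm

In SI units: E = 104.0 eV = 1.6663e-17 J.
For a photon λ = hc/E, so λ = 1.192e-8 m.
Converting to nm: λ = 11.92 nm ≈ 11.9 nm.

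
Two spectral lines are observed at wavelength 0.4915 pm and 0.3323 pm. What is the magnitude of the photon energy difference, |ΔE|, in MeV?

Using E = hc/λ: E₁ = 4.0416e-13 J, E₂ = 5.9779e-13 J.
|ΔE| = |4.0416e-13 − 5.9779e-13| = 1.94e-13 J = 1.21 MeV.

1.21 MeV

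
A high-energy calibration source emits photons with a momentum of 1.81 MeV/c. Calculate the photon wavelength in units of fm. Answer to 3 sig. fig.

685 fm

Convert to SI: p = 1.81 MeV/c = 9.6732 × 10^-22 kg·m/s.
Since λ = h/p for a photon, λ = 6.850 × 10^-13 m.
Converting to fm: λ = 685.0 fm ≈ 685 fm.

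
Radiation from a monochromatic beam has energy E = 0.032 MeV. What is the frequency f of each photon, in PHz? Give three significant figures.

7740 PHz

Take h = 6.62607015e-34 J·s, 1 eV = 1.602176634e-19 J.
In SI units: E = 0.032 MeV = 5.1270e-15 J.
The photon relation is f = E/h, giving f = 7.738e18 Hz.
Converting to PHz: f = 7738 PHz ≈ 7740 PHz.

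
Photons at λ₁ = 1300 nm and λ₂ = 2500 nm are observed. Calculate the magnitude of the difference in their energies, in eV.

Using E = hc/λ: E₁ = 1.528e-19 J, E₂ = 7.946e-20 J.
|ΔE| = |1.528e-19 − 7.946e-20| = 7.33e-20 J = 0.458 eV.

0.458 eV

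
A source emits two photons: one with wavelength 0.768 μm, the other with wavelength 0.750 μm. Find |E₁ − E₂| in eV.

Using E = hc/λ: E₁ = 2.587 × 10^-19 J, E₂ = 2.649 × 10^-19 J.
|ΔE| = |2.587 × 10^-19 − 2.649 × 10^-19| = 6.21 × 10^-21 J = 0.0387 eV.

0.0387 eV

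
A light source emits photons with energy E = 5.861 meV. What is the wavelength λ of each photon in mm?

First convert: E = 5.861 meV = 9.3904 × 10^-22 J.
Since λ = hc/E for a photon, λ = 2.115 × 10^-4 m.
Converting to mm: λ = 0.2115 mm ≈ 0.212 mm.

0.212 mm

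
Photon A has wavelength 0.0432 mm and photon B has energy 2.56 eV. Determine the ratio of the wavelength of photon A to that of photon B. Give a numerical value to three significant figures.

89.2

λ_A = 4.320·10^-5 m (from wavelength = 0.0432 mm, via λ given directly).
λ_B = 4.843·10^-7 m (from energy = 2.56 eV, via λ = hc/E).
Ratio = 4.320·10^-5 / 4.843·10^-7 = 89.2.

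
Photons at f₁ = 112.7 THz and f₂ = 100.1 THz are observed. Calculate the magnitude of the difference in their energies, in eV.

Using E = hf: E₁ = 7.4676 × 10^-20 J, E₂ = 6.6327 × 10^-20 J.
|ΔE| = |7.4676 × 10^-20 − 6.6327 × 10^-20| = 8.35 × 10^-21 J = 0.0521 eV.

0.0521 eV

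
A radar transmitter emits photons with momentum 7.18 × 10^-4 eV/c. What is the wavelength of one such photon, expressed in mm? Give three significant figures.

(h = 6.62607015 × 10^-34 J·s, c = 2.99792458 × 10^8 m/s, 1 eV = 1.602176634 × 10^-19 J.)
In SI units: p = 7.18 × 10^-4 eV/c = 3.8372 × 10^-31 kg·m/s.
Since λ = h/p for a photon, λ = 0.001727 m.
Converting to mm: λ = 1.727 mm ≈ 1.73 mm.

1.73 mm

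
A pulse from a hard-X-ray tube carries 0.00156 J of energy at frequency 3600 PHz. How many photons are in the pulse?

Per-photon energy: E = 2.385e-15 J (from frequency = 3600 PHz).
N = E_total / E_photon = 0.00156 J / 2.385e-15 J = 6.54e11.

6.54e11 photons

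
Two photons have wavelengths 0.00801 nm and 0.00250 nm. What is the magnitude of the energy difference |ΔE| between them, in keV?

Using E = hc/λ: E₁ = 2.480 × 10^-14 J, E₂ = 7.946 × 10^-14 J.
|ΔE| = |2.480 × 10^-14 − 7.946 × 10^-14| = 5.47 × 10^-14 J = 341 keV.

341 keV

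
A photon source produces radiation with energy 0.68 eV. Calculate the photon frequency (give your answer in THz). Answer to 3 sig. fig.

Use h = 6.62607015e-34 J·s, 1 eV = 1.602176634e-19 J.
Convert to SI: E = 0.68 eV = 1.0895e-19 J.
The photon relation is f = E/h, giving f = 1.644e14 Hz.
Converting to THz: f = 164.4 THz ≈ 164 THz.

164 THz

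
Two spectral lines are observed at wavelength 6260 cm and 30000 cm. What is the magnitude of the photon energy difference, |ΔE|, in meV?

1.57 × 10^-5 meV

Using E = hc/λ: E₁ = 3.173 × 10^-27 J, E₂ = 6.621 × 10^-28 J.
|ΔE| = |3.173 × 10^-27 − 6.621 × 10^-28| = 2.51 × 10^-27 J = 1.57 × 10^-5 meV.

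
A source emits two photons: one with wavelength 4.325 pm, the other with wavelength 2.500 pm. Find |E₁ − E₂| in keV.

Using E = hc/λ: E₁ = 4.5929·10^-14 J, E₂ = 7.9458·10^-14 J.
|ΔE| = |4.5929·10^-14 − 7.9458·10^-14| = 3.35·10^-14 J = 209 keV.

209 keV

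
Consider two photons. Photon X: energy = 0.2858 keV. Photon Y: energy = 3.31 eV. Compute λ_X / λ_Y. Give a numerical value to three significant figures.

0.0116

λ_X = 4.338e-9 m (from energy = 0.2858 keV, via λ = hc/E).
λ_Y = 3.746e-7 m (from energy = 3.31 eV, via λ = hc/E).
Ratio = 4.338e-9 / 3.746e-7 = 0.0116.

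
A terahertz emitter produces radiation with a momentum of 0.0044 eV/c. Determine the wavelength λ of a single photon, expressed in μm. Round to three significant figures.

282 μm

Convert to SI: p = 0.0044 eV/c = 2.3515e-30 kg·m/s.
Apply λ = h/p: λ = 2.818e-4 m.
Converting to μm: λ = 281.8 μm ≈ 282 μm.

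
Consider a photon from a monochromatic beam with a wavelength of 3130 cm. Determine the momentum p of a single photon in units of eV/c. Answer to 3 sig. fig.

Convert to SI: λ = 3130 cm = 31.3 m.
For a photon p = h/λ, so p = 2.117 × 10^-35 kg·m/s.
Converting to eV/c: p = 3.961 × 10^-8 eV/c ≈ 3.96 × 10^-8 eV/c.

3.96 × 10^-8 eV/c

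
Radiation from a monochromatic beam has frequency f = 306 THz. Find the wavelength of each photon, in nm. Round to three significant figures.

In SI units: f = 306 THz = 3.06 × 10^14 Hz.
Apply λ = c/f: λ = 9.797 × 10^-7 m.
Converting to nm: λ = 979.7 nm ≈ 980 nm.

980 nm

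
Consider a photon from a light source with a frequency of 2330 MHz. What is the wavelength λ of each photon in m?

Use c = 2.99792458 × 10^8 m/s.
Convert to SI: f = 2330 MHz = 2.33 × 10^9 Hz.
The photon relation is λ = c/f, giving λ = 0.1287 m.
So λ ≈ 0.129 m.

0.129 m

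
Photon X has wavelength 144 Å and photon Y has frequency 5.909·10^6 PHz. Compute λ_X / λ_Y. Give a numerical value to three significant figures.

2.84·10^5

λ_X = 1.440·10^-8 m (from wavelength = 144 Å, via λ given directly).
λ_Y = 5.073·10^-14 m (from frequency = 5.909·10^6 PHz, via λ = c/f).
Ratio = 1.440·10^-8 / 5.073·10^-14 = 2.84·10^5.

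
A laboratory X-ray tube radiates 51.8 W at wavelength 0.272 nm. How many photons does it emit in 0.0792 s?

Total energy: E_total = P·t = 51.8 × 0.0792 = 4.103 J.
Per-photon energy: E = 7.303e-16 J.
N = E_total / E_photon = 5.62e15.

5.62e15 photons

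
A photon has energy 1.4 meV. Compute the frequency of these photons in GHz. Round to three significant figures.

Convert to SI: E = 1.4 meV = 2.2430·10^-22 J.
Since f = E/h for a photon, f = 3.385·10^11 Hz.
Converting to GHz: f = 338.5 GHz ≈ 339 GHz.

339 GHz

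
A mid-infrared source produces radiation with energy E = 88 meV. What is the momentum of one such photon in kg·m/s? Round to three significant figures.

Use c = 2.99792458·10^8 m/s, 1 eV = 1.602176634·10^-19 J.
Convert to SI: E = 88 meV = 1.4099·10^-20 J.
The photon relation is p = E/c, giving p = 4.703·10^-29 kg·m/s.
So p ≈ 4.70·10^-29 kg·m/s.

4.70·10^-29 kg·m/s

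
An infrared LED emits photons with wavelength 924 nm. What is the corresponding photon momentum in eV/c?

1.34 eV/c

First convert: λ = 924 nm = 9.24 × 10^-7 m.
Apply p = h/λ: p = 7.171 × 10^-28 kg·m/s.
Converting to eV/c: p = 1.342 eV/c ≈ 1.34 eV/c.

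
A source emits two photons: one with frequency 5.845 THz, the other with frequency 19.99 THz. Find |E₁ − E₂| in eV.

Using E = hf: E₁ = 3.8729·10^-21 J, E₂ = 1.3246·10^-20 J.
|ΔE| = |3.8729·10^-21 − 1.3246·10^-20| = 9.37·10^-21 J = 0.0585 eV.

0.0585 eV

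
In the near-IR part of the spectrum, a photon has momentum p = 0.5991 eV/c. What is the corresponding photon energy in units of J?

9.60 × 10^-20 J

Convert to SI: p = 0.5991 eV/c = 3.2018 × 10^-28 kg·m/s.
The photon relation is E = pc, giving E = 9.599 × 10^-20 J.
So E ≈ 9.60 × 10^-20 J.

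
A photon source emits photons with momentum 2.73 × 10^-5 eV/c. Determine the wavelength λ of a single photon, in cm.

In SI units: p = 2.73 × 10^-5 eV/c = 1.4590 × 10^-32 kg·m/s.
For a photon λ = h/p, so λ = 0.04542 m.
Converting to cm: λ = 4.542 cm ≈ 4.54 cm.

4.54 cm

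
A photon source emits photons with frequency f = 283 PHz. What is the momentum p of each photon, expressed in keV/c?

Use h = 6.62607015e-34 J·s, c = 2.99792458e8 m/s, 1 eV = 1.602176634e-19 J.
First convert: f = 283 PHz = 2.83e17 Hz.
Apply p = hf/c: p = 6.255e-25 kg·m/s.
Converting to keV/c: p = 1.170 keV/c ≈ 1.17 keV/c.

1.17 keV/c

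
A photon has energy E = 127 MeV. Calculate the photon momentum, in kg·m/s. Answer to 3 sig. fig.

(c = 2.99792458 × 10^8 m/s, 1 eV = 1.602176634 × 10^-19 J.)
In SI units: E = 127 MeV = 2.0348 × 10^-11 J.
The photon relation is p = E/c, giving p = 6.787 × 10^-20 kg·m/s.
So p ≈ 6.79 × 10^-20 kg·m/s.

6.79 × 10^-20 kg·m/s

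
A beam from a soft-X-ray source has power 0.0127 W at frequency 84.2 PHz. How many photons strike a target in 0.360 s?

8.19 × 10^13 photons

Total energy: E_total = P·t = 0.0127 × 0.360 = 0.004572 J.
Per-photon energy: E = 5.579 × 10^-17 J.
N = E_total / E_photon = 8.19 × 10^13.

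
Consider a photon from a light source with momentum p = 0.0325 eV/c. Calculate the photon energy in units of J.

First convert: p = 0.0325 eV/c = 1.7369e-29 kg·m/s.
The photon relation is E = pc, giving E = 5.207e-21 J.
So E ≈ 5.21e-21 J.

5.21e-21 J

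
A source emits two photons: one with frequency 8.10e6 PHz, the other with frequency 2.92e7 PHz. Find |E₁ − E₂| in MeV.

87.3 MeV

Using E = hf: E₁ = 5.367e-12 J, E₂ = 1.935e-11 J.
|ΔE| = |5.367e-12 − 1.935e-11| = 1.40e-11 J = 87.3 MeV.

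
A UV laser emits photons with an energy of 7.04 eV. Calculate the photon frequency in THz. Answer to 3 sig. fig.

1700 THz

Convert to SI: E = 7.04 eV = 1.1279e-18 J.
Apply f = E/h: f = 1.702e15 Hz.
Converting to THz: f = 1702 THz ≈ 1700 THz.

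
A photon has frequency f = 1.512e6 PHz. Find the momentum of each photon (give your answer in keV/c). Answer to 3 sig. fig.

First convert: f = 1.512e6 PHz = 1.512e21 Hz.
For a photon p = hf/c, so p = 3.342e-21 kg·m/s.
Converting to keV/c: p = 6253 keV/c ≈ 6250 keV/c.

6250 keV/c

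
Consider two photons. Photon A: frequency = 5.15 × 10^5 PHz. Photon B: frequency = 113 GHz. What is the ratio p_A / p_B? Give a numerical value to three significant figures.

p_A = 1.138 × 10^-21 kg·m/s (from frequency = 5.15 × 10^5 PHz, via p = hf/c).
p_B = 2.498 × 10^-31 kg·m/s (from frequency = 113 GHz, via p = hf/c).
Ratio = 1.138 × 10^-21 / 2.498 × 10^-31 = 4.56 × 10^9.

4.56 × 10^9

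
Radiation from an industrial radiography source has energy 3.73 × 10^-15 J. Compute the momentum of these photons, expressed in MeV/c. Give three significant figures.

0.0233 MeV/c

(c = 2.99792458 × 10^8 m/s, 1 eV = 1.602176634 × 10^-19 J.)
The photon relation is p = E/c, giving p = 1.244 × 10^-23 kg·m/s.
Converting to MeV/c: p = 0.02328 MeV/c ≈ 0.0233 MeV/c.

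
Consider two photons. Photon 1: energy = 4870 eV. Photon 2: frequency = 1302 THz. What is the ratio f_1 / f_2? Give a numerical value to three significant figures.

f_1 = 1.178·10^18 Hz (from energy = 4870 eV, via f = E/h).
f_2 = 1.302·10^15 Hz (from frequency = 1302 THz, via f given directly).
Ratio = 1.178·10^18 / 1.302·10^15 = 904.

904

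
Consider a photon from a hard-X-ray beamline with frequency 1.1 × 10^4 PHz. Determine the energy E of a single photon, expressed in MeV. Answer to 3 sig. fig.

First convert: f = 1.1 × 10^4 PHz = 1.1 × 10^19 Hz.
Apply E = hf: E = 7.289 × 10^-15 J.
Converting to MeV: E = 0.04549 MeV ≈ 0.0455 MeV.

0.0455 MeV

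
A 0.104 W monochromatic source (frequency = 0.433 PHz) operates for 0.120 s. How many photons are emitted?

Total energy: E_total = P·t = 0.104 × 0.120 = 0.01248 J.
Per-photon energy: E = 2.869e-19 J.
N = E_total / E_photon = 4.35e16.

4.35e16 photons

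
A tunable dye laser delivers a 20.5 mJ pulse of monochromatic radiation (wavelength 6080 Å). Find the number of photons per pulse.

6.27e16 photons

Per-photon energy: E = 3.267e-19 J (from wavelength = 6080 Å).
N = E_total / E_photon = 0.0205 J / 3.267e-19 J = 6.27e16.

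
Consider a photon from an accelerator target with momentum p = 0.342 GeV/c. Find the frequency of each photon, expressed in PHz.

In SI units: p = 0.342 GeV/c = 1.8277 × 10^-19 kg·m/s.
The photon relation is f = pc/h, giving f = 8.270 × 10^22 Hz.
Converting to PHz: f = 8.270 × 10^7 PHz ≈ 8.27 × 10^7 PHz.

8.27 × 10^7 PHz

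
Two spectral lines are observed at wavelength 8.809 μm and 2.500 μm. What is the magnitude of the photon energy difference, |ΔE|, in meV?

355 meV

Using E = hc/λ: E₁ = 2.2550 × 10^-20 J, E₂ = 7.9458 × 10^-20 J.
|ΔE| = |2.2550 × 10^-20 − 7.9458 × 10^-20| = 5.69 × 10^-20 J = 355 meV.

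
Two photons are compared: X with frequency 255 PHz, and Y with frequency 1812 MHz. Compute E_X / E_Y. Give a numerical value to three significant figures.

E_X = 1.690 × 10^-16 J (from frequency = 255 PHz, via E = hf).
E_Y = 1.201 × 10^-24 J (from frequency = 1812 MHz, via E = hf).
Ratio = 1.690 × 10^-16 / 1.201 × 10^-24 = 1.41 × 10^8.

1.41 × 10^8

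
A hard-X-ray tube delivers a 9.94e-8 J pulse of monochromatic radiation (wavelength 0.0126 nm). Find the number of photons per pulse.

Per-photon energy: E = 1.577e-14 J (from wavelength = 0.0126 nm).
N = E_total / E_photon = 9.94e-8 J / 1.577e-14 J = 6.30e6.

6.30e6 photons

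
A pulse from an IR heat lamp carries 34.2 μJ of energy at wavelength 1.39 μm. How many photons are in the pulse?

Per-photon energy: E = 1.429·10^-19 J (from wavelength = 1.39 μm).
N = E_total / E_photon = 3.42·10^-5 J / 1.429·10^-19 J = 2.39·10^14.

2.39·10^14 photons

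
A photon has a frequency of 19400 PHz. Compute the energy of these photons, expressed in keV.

80.2 keV

In SI units: f = 19400 PHz = 1.94 × 10^19 Hz.
Since E = hf for a photon, E = 1.285 × 10^-14 J.
Converting to keV: E = 80.23 keV ≈ 80.2 keV.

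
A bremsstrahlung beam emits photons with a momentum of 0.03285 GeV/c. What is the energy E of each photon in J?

5.26e-12 J

Convert to SI: p = 0.03285 GeV/c = 1.7556e-20 kg·m/s.
For a photon E = pc, so E = 5.263e-12 J.
So E ≈ 5.26e-12 J.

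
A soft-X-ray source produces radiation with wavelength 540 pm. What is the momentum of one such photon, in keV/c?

Take h = 6.62607015 × 10^-34 J·s, c = 2.99792458 × 10^8 m/s, 1 eV = 1.602176634 × 10^-19 J.
In SI units: λ = 540 pm = 5.40 × 10^-10 m.
For a photon p = h/λ, so p = 1.227 × 10^-24 kg·m/s.
Converting to keV/c: p = 2.296 keV/c ≈ 2.30 keV/c.

2.30 keV/c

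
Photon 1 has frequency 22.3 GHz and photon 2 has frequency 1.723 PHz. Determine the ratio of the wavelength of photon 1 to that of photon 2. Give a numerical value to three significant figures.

7.73 × 10^4

λ_1 = 0.01344 m (from frequency = 22.3 GHz, via λ = c/f).
λ_2 = 1.740 × 10^-7 m (from frequency = 1.723 PHz, via λ = c/f).
Ratio = 0.01344 / 1.740 × 10^-7 = 7.73 × 10^4.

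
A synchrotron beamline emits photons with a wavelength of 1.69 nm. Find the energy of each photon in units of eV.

Use h = 6.62607015·10^-34 J·s, c = 2.99792458·10^8 m/s, 1 eV = 1.602176634·10^-19 J.
In SI units: λ = 1.69 nm = 1.69·10^-9 m.
For a photon E = hc/λ, so E = 1.175·10^-16 J.
Converting to eV: E = 733.6 eV ≈ 734 eV.

734 eV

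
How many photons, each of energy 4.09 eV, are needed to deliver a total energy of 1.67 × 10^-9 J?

Per-photon energy: E = 6.553 × 10^-19 J (from energy = 4.09 eV).
N = E_total / E_photon = 1.67 × 10^-9 J / 6.553 × 10^-19 J = 2.55 × 10^9.

2.55 × 10^9 photons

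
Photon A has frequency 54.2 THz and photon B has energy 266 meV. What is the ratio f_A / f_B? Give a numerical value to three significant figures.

0.843

f_A = 5.420e13 Hz (from frequency = 54.2 THz, via f given directly).
f_B = 6.432e13 Hz (from energy = 266 meV, via f = E/h).
Ratio = 5.420e13 / 6.432e13 = 0.843.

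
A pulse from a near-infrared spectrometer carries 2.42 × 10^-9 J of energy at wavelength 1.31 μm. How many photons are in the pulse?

Per-photon energy: E = 1.516 × 10^-19 J (from wavelength = 1.31 μm).
N = E_total / E_photon = 2.42 × 10^-9 J / 1.516 × 10^-19 J = 1.60 × 10^10.

1.60 × 10^10 photons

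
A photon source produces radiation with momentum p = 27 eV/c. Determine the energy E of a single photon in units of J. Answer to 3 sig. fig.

Use c = 2.99792458 × 10^8 m/s, 1 eV = 1.602176634 × 10^-19 J.
First convert: p = 27 eV/c = 1.4430 × 10^-26 kg·m/s.
For a photon E = pc, so E = 4.326 × 10^-18 J.
So E ≈ 4.33 × 10^-18 J.

4.33 × 10^-18 J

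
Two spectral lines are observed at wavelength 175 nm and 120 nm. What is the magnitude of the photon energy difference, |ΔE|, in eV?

Using E = hc/λ: E₁ = 1.135e-18 J, E₂ = 1.655e-18 J.
|ΔE| = |1.135e-18 − 1.655e-18| = 5.20e-19 J = 3.25 eV.

3.25 eV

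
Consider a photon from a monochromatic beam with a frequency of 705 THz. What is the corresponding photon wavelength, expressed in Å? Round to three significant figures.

4250 Å

(c = 2.99792458 × 10^8 m/s.)
First convert: f = 705 THz = 7.05 × 10^14 Hz.
Since λ = c/f for a photon, λ = 4.252 × 10^-7 m.
Converting to Å: λ = 4252 Å ≈ 4250 Å.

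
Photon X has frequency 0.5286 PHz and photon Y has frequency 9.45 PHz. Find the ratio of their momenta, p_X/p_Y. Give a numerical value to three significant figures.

0.0559

p_X = 1.168 × 10^-27 kg·m/s (from frequency = 0.5286 PHz, via p = hf/c).
p_Y = 2.089 × 10^-26 kg·m/s (from frequency = 9.45 PHz, via p = hf/c).
Ratio = 1.168 × 10^-27 / 2.089 × 10^-26 = 0.0559.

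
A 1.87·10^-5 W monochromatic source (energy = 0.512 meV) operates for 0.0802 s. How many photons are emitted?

Total energy: E_total = P·t = 1.87·10^-5 × 0.0802 = 1.500·10^-6 J.
Per-photon energy: E = 8.203·10^-23 J.
N = E_total / E_photon = 1.83·10^16.

1.83·10^16 photons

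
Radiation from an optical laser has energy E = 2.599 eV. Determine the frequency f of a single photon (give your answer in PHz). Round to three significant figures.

0.628 PHz

Take h = 6.62607015e-34 J·s, 1 eV = 1.602176634e-19 J.
In SI units: E = 2.599 eV = 4.1641e-19 J.
For a photon f = E/h, so f = 6.284e14 Hz.
Converting to PHz: f = 0.6284 PHz ≈ 0.628 PHz.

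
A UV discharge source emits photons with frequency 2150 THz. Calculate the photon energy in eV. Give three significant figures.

8.89 eV

Use h = 6.62607015 × 10^-34 J·s, 1 eV = 1.602176634 × 10^-19 J.
Convert to SI: f = 2150 THz = 2.15 × 10^15 Hz.
Apply E = hf: E = 1.425 × 10^-18 J.
Converting to eV: E = 8.892 eV ≈ 8.89 eV.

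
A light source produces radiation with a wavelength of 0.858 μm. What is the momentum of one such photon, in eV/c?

(h = 6.62607015e-34 J·s, c = 2.99792458e8 m/s, 1 eV = 1.602176634e-19 J.)
Convert to SI: λ = 0.858 μm = 8.58e-7 m.
The photon relation is p = h/λ, giving p = 7.723e-28 kg·m/s.
Converting to eV/c: p = 1.445 eV/c ≈ 1.45 eV/c.

1.45 eV/c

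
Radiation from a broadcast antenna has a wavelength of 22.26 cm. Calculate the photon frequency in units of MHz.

Take c = 2.99792458e8 m/s.
First convert: λ = 22.26 cm = 0.2226 m.
The photon relation is f = c/λ, giving f = 1.347e9 Hz.
Converting to MHz: f = 1347 MHz ≈ 1350 MHz.

1350 MHz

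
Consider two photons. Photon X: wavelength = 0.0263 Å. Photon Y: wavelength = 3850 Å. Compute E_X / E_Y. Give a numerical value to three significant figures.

1.46 × 10^5

E_X = 7.553 × 10^-14 J (from wavelength = 0.0263 Å, via E = hc/λ).
E_Y = 5.160 × 10^-19 J (from wavelength = 3850 Å, via E = hc/λ).
Ratio = 7.553 × 10^-14 / 5.160 × 10^-19 = 1.46 × 10^5.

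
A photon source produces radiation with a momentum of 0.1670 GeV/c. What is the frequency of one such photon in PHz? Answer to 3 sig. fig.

Convert to SI: p = 0.1670 GeV/c = 8.9250e-20 kg·m/s.
The photon relation is f = pc/h, giving f = 4.038e22 Hz.
Converting to PHz: f = 4.038e7 PHz ≈ 4.04e7 PHz.

4.04e7 PHz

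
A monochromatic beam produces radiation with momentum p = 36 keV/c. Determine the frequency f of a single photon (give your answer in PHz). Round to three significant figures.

8700 PHz

Convert to SI: p = 36 keV/c = 1.9239 × 10^-23 kg·m/s.
Apply f = pc/h: f = 8.705 × 10^18 Hz.
Converting to PHz: f = 8705 PHz ≈ 8700 PHz.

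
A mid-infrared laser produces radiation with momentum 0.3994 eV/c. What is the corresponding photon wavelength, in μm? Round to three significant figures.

3.10 μm

Use h = 6.62607015 × 10^-34 J·s, c = 2.99792458 × 10^8 m/s, 1 eV = 1.602176634 × 10^-19 J.
Convert to SI: p = 0.3994 eV/c = 2.1345 × 10^-28 kg·m/s.
Apply λ = h/p: λ = 3.104 × 10^-6 m.
Converting to μm: λ = 3.104 μm ≈ 3.10 μm.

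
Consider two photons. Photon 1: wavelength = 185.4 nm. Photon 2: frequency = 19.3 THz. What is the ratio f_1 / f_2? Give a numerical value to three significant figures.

f_1 = 1.617e15 Hz (from wavelength = 185.4 nm, via f = c/λ).
f_2 = 1.930e13 Hz (from frequency = 19.3 THz, via f given directly).
Ratio = 1.617e15 / 1.930e13 = 83.8.

83.8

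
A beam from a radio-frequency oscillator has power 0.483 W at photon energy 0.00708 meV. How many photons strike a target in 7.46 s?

3.18e24 photons

Total energy: E_total = P·t = 0.483 × 7.46 = 3.603 J.
Per-photon energy: E = 1.134e-24 J.
N = E_total / E_photon = 3.18e24.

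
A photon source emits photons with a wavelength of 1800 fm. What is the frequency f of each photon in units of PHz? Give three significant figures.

1.67e5 PHz

In SI units: λ = 1800 fm = 1.80e-12 m.
The photon relation is f = c/λ, giving f = 1.666e20 Hz.
Converting to PHz: f = 166600 PHz ≈ 1.67e5 PHz.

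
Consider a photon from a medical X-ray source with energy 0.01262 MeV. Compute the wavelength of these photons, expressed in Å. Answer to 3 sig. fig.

Convert to SI: E = 0.01262 MeV = 2.0219·10^-15 J.
The photon relation is λ = hc/E, giving λ = 9.824·10^-11 m.
Converting to Å: λ = 0.9824 Å ≈ 0.982 Å.

0.982 Å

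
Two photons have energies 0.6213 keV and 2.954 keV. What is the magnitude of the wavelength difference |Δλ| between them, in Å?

Using λ = hc/E: λ₁ = 1.9956 × 10^-9 m, λ₂ = 4.1972 × 10^-10 m.
|Δλ| = |1.9956 × 10^-9 − 4.1972 × 10^-10| = 1.58 × 10^-9 m = 15.8 Å.

15.8 Å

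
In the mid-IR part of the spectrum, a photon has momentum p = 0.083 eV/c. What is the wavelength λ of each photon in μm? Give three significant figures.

14.9 μm

(h = 6.62607015e-34 J·s, c = 2.99792458e8 m/s, 1 eV = 1.602176634e-19 J.)
First convert: p = 0.083 eV/c = 4.4358e-29 kg·m/s.
Apply λ = h/p: λ = 1.494e-5 m.
Converting to μm: λ = 14.94 μm ≈ 14.9 μm.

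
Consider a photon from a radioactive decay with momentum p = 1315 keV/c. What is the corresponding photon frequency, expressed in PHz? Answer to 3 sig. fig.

First convert: p = 1315 keV/c = 7.0277 × 10^-22 kg·m/s.
Since f = pc/h for a photon, f = 3.180 × 10^20 Hz.
Converting to PHz: f = 318000 PHz ≈ 3.18 × 10^5 PHz.

3.18 × 10^5 PHz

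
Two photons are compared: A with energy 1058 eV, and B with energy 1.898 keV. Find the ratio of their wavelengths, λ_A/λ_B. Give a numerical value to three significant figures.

λ_A = 1.172 × 10^-9 m (from energy = 1058 eV, via λ = hc/E).
λ_B = 6.532 × 10^-10 m (from energy = 1.898 keV, via λ = hc/E).
Ratio = 1.172 × 10^-9 / 6.532 × 10^-10 = 1.79.

1.79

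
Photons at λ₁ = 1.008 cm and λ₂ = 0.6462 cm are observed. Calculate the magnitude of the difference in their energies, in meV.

0.0689 meV

Using E = hc/λ: E₁ = 1.9707·10^-23 J, E₂ = 3.0740·10^-23 J.
|ΔE| = |1.9707·10^-23 − 3.0740·10^-23| = 1.10·10^-23 J = 0.0689 meV.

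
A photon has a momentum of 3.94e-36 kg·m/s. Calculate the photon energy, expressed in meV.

7.37e-6 meV

For a photon E = pc, so E = 1.181e-27 J.
Converting to meV: E = 7.372e-6 meV ≈ 7.37e-6 meV.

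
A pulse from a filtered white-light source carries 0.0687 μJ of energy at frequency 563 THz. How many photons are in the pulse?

Per-photon energy: E = 3.730 × 10^-19 J (from frequency = 563 THz).
N = E_total / E_photon = 6.87 × 10^-8 J / 3.730 × 10^-19 J = 1.84 × 10^11.

1.84 × 10^11 photons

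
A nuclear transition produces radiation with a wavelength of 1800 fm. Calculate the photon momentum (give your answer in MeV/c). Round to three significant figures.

Take h = 6.62607015 × 10^-34 J·s, c = 2.99792458 × 10^8 m/s, 1 eV = 1.602176634 × 10^-19 J.
First convert: λ = 1800 fm = 1.8 × 10^-12 m.
Since p = h/λ for a photon, p = 3.681 × 10^-22 kg·m/s.
Converting to MeV/c: p = 0.6888 MeV/c ≈ 0.689 MeV/c.

0.689 MeV/c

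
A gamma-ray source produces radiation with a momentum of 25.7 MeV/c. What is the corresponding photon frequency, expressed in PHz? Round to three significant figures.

6.21e6 PHz

Take h = 6.62607015e-34 J·s, c = 2.99792458e8 m/s, 1 eV = 1.602176634e-19 J.
In SI units: p = 25.7 MeV/c = 1.3735e-20 kg·m/s.
For a photon f = pc/h, so f = 6.214e21 Hz.
Converting to PHz: f = 6.214e6 PHz ≈ 6.21e6 PHz.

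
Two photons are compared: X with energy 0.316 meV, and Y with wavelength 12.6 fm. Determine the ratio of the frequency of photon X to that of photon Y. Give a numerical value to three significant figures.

3.21 × 10^-12

f_X = 7.641 × 10^10 Hz (from energy = 0.316 meV, via f = E/h).
f_Y = 2.379 × 10^22 Hz (from wavelength = 12.6 fm, via f = c/λ).
Ratio = 7.641 × 10^10 / 2.379 × 10^22 = 3.21 × 10^-12.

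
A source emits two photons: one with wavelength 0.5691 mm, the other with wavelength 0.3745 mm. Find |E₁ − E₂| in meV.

1.13 meV

Using E = hc/λ: E₁ = 3.4905e-22 J, E₂ = 5.3043e-22 J.
|ΔE| = |3.4905e-22 − 5.3043e-22| = 1.81e-22 J = 1.13 meV.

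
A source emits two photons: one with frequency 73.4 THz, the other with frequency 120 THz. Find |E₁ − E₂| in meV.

Using E = hf: E₁ = 4.864·10^-20 J, E₂ = 7.951·10^-20 J.
|ΔE| = |4.864·10^-20 − 7.951·10^-20| = 3.09·10^-20 J = 193 meV.

193 meV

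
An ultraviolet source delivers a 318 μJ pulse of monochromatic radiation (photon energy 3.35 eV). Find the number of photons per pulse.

5.92e14 photons

Per-photon energy: E = 5.367e-19 J (from energy = 3.35 eV).
N = E_total / E_photon = 3.18e-4 J / 5.367e-19 J = 5.92e14.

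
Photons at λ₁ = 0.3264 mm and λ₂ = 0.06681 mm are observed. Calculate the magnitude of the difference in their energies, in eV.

Using E = hc/λ: E₁ = 6.0859e-22 J, E₂ = 2.9733e-21 J.
|ΔE| = |6.0859e-22 − 2.9733e-21| = 2.36e-21 J = 0.0148 eV.

0.0148 eV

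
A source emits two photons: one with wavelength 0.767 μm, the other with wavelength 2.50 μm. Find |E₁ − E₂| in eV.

1.12 eV

Using E = hc/λ: E₁ = 2.590·10^-19 J, E₂ = 7.946·10^-20 J.
|ΔE| = |2.590·10^-19 − 7.946·10^-20| = 1.80·10^-19 J = 1.12 eV.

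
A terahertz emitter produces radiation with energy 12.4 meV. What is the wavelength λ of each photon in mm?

In SI units: E = 12.4 meV = 1.9867 × 10^-21 J.
For a photon λ = hc/E, so λ = 9.999 × 10^-5 m.
Converting to mm: λ = 0.09999 mm ≈ 0.100 mm.

0.100 mm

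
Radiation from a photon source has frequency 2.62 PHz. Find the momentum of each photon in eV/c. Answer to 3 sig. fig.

Use h = 6.62607015e-34 J·s, c = 2.99792458e8 m/s, 1 eV = 1.602176634e-19 J.
In SI units: f = 2.62 PHz = 2.62e15 Hz.
The photon relation is p = hf/c, giving p = 5.791e-27 kg·m/s.
Converting to eV/c: p = 10.84 eV/c ≈ 10.8 eV/c.

10.8 eV/c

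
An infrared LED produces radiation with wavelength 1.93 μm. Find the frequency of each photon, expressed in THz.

155 THz

First convert: λ = 1.93 μm = 1.93 × 10^-6 m.
Since f = c/λ for a photon, f = 1.553 × 10^14 Hz.
Converting to THz: f = 155.3 THz ≈ 155 THz.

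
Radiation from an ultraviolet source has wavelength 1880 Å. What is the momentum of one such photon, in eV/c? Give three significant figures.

6.59 eV/c

(h = 6.62607015e-34 J·s, c = 2.99792458e8 m/s, 1 eV = 1.602176634e-19 J.)
In SI units: λ = 1880 Å = 1.88e-7 m.
For a photon p = h/λ, so p = 3.525e-27 kg·m/s.
Converting to eV/c: p = 6.595 eV/c ≈ 6.59 eV/c.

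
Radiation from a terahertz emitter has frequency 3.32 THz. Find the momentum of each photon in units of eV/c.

Use h = 6.62607015 × 10^-34 J·s, c = 2.99792458 × 10^8 m/s, 1 eV = 1.602176634 × 10^-19 J.
First convert: f = 3.32 THz = 3.32 × 10^12 Hz.
For a photon p = hf/c, so p = 7.338 × 10^-30 kg·m/s.
Converting to eV/c: p = 0.01373 eV/c ≈ 0.0137 eV/c.

0.0137 eV/c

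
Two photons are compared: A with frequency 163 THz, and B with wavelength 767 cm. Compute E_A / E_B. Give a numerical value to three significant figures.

4.17 × 10^6

E_A = 1.080 × 10^-19 J (from frequency = 163 THz, via E = hf).
E_B = 2.590 × 10^-26 J (from wavelength = 767 cm, via E = hc/λ).
Ratio = 1.080 × 10^-19 / 2.590 × 10^-26 = 4.17 × 10^6.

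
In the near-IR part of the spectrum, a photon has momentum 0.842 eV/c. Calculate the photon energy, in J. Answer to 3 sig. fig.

1.35e-19 J

Use c = 2.99792458e8 m/s, 1 eV = 1.602176634e-19 J.
Convert to SI: p = 0.842 eV/c = 4.4999e-28 kg·m/s.
Apply E = pc: E = 1.349e-19 J.
So E ≈ 1.35e-19 J.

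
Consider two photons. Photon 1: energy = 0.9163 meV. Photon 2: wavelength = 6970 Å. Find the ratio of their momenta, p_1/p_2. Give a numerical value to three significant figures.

5.15 × 10^-4

p_1 = 4.897 × 10^-31 kg·m/s (from energy = 0.9163 meV, via p = E/c).
p_2 = 9.507 × 10^-28 kg·m/s (from wavelength = 6970 Å, via p = h/λ).
Ratio = 4.897 × 10^-31 / 9.507 × 10^-28 = 5.15 × 10^-4.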